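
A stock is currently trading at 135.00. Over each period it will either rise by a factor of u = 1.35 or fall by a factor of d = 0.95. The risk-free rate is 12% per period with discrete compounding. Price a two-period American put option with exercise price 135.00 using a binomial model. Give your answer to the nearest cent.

Risk-neutral probability p = (1 + 0.12 − 0.95)/(1.35 − 0.95) = 0.1700/0.4000 = 0.4250
Terminal stock prices: S_uu = 246, S_ud = 173.1, S_dd = 121.8
Terminal payoffs (K − S): max(-111, 0) = 0, max(-38.14, 0) = 0, max(13.16, 0) = 13.16
Node u (S = 182.2): continuation = 1/1.12·[0.4250·0.0000 + 0.5750·0.0000] = 0.0000; exercise value = 0.0000 ≤ continuation, so V_u = 0.0000
Node d (S = 128.2): continuation = 1/1.12·[0.4250·0.0000 + 0.5750·13.1625] = 6.7575; exercise value = 6.7500 ≤ continuation, so V_d = 6.7575
Node 0 (S = 135): continuation = 1/1.12·[0.4250·0.0000 + 0.5750·6.7575] = 3.4693; exercise value = 0.0000 ≤ continuation, so V_0 = 3.4693

3.47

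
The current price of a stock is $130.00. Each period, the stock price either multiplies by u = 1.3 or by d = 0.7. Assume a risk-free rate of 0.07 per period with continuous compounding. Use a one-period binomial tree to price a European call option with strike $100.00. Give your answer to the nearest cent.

$39.94

Risk-neutral probability p = (e^0.07 − 0.7)/(1.3 − 0.7) = 0.3725/0.6000 = 0.6208
Terminal stock prices: S_u = 169, S_d = 91
Terminal payoffs (S − K): max(69, 0) = 69, max(-9, 0) = 0
Node 0 (S = 130): V_0 = e^(−0.07)·[0.6208·69.0000 + 0.3792·0.0000] = 39.9423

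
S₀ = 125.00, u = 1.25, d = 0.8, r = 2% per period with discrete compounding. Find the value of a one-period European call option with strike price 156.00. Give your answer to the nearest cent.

Risk-neutral probability p = (1 + 0.02 − 0.8)/(1.25 − 0.8) = 0.2200/0.4500 = 0.4889
Terminal stock prices: S_u = 156.2, S_d = 100
Terminal payoffs (S − K): max(0.25, 0) = 0.25, max(-56, 0) = 0
Node 0 (S = 125): V_0 = 1/1.02·[0.4889·0.2500 + 0.5111·0.0000] = 0.1198

0.12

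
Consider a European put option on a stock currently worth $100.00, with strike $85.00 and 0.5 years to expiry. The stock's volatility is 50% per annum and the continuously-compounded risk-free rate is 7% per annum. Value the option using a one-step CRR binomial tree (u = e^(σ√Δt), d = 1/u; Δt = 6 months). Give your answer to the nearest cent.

CRR parameters: u = e^(σ√Δt) = e^(0.5·√0.5) = 1.4241, d = 1/u = 0.7022
Per-period rate: rΔt = 0.07·0.5 = 0.035, so R = e^0.035 = 1.0356
Risk-neutral probability p = (e^0.035 − 0.7022)/(1.4241 − 0.7022) = 0.3334/0.7219 = 0.4619
Terminal stock prices: S_u = 142.4, S_d = 70.22
Terminal payoffs (K − S): max(-57.41, 0) = 0, max(14.78, 0) = 14.78
Node 0 (S = 100): V_0 = e^(−0.035)·[0.4619·0.0000 + 0.5381·14.7811] = 7.6807

$7.68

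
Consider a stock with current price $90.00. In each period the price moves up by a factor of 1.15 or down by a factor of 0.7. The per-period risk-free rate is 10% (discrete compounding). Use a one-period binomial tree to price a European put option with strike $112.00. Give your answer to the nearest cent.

Risk-neutral probability p = (1 + 0.1 − 0.7)/(1.15 − 0.7) = 0.4000/0.4500 = 0.8889
Terminal stock prices: S_u = 103.5, S_d = 63
Terminal payoffs (K − S): max(8.5, 0) = 8.5, max(49, 0) = 49
Node 0 (S = 90): V_0 = 1/1.1·[0.8889·8.5000 + 0.1111·49.0000] = 11.8182

$11.82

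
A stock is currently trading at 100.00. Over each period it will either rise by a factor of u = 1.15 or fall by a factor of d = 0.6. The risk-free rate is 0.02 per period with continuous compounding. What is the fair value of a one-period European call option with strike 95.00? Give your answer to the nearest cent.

14.98

Risk-neutral probability p = (e^0.02 − 0.6)/(1.15 − 0.6) = 0.4202/0.5500 = 0.7640
Terminal stock prices: S_u = 115, S_d = 60
Terminal payoffs (S − K): max(20, 0) = 20, max(-35, 0) = 0
Node 0 (S = 100): V_0 = e^(−0.02)·[0.7640·20.0000 + 0.2360·0.0000] = 14.9775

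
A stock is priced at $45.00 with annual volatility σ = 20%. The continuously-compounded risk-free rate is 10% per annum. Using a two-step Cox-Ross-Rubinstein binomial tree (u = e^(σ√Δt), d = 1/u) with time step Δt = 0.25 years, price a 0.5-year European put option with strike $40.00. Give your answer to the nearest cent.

CRR parameters: u = e^(σ√Δt) = e^(0.2·√0.25) = 1.1052, d = 1/u = 0.9048
Per-period rate: rΔt = 0.1·0.25 = 0.025, so R = e^0.025 = 1.0253
Risk-neutral probability p = (e^0.025 − 0.9048)/(1.1052 − 0.9048) = 0.1205/0.2003 = 0.6014
Terminal stock prices: S_uu = 54.96, S_ud = 45, S_dd = 36.84
Terminal payoffs (K − S): max(-14.96, 0) = 0, max(-5, 0) = 0, max(3.157, 0) = 3.157
Node u (S = 49.73): V_u = e^(−0.025)·[0.6014·0.0000 + 0.3986·0.0000] = 0.0000
Node d (S = 40.72): V_d = e^(−0.025)·[0.6014·0.0000 + 0.3986·3.1571] = 1.2274
Node 0 (S = 45): V_0 = e^(−0.025)·[0.6014·0.0000 + 0.3986·1.2274] = 0.4772

$0.48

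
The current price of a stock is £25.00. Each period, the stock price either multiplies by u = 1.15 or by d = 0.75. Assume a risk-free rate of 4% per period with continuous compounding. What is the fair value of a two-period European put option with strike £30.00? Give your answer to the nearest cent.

Risk-neutral probability p = (e^0.04 − 0.75)/(1.15 − 0.75) = 0.2908/0.4000 = 0.7270
Terminal stock prices: S_uu = 33.06, S_ud = 21.56, S_dd = 14.06
Terminal payoffs (K − S): max(-3.062, 0) = 0, max(8.438, 0) = 8.438, max(15.94, 0) = 15.94
Node u (S = 28.75): V_u = e^(−0.04)·[0.7270·0.0000 + 0.2730·8.4375] = 2.2129
Node d (S = 18.75): V_d = e^(−0.04)·[0.7270·8.4375 + 0.2730·15.9375] = 10.0737
Node 0 (S = 25): V_0 = e^(−0.04)·[0.7270·2.2129 + 0.2730·10.0737] = 4.1878

£4.19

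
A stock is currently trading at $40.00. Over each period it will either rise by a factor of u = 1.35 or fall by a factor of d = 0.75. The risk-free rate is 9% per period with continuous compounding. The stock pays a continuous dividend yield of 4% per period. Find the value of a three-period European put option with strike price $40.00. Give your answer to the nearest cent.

$4.92

Per-period risk-free factor R = e^0.09 = 1.0942; dividend-adjusted growth = e^(0.09−0.04) = 1.0513.
Risk-neutral probability p = (1.0513 − 0.75)/(1.35 − 0.75) = 0.3013/0.6000 = 0.5021
Terminal stock prices: S_uuu = 98.42, S_uud = 54.68, S_udd = 30.38, S_ddd = 16.88
Terminal payoffs (K − S): max(-58.42, 0) = 0, max(-14.68, 0) = 0, max(9.625, 0) = 9.625, max(23.12, 0) = 23.12
Node uu (S = 72.9): V_uu = e^(−0.09)·[0.5021·0.0000 + 0.4979·0.0000] = 0.0000
Node ud (S = 40.5): V_ud = e^(−0.09)·[0.5021·0.0000 + 0.4979·9.6250] = 4.3797
Node dd (S = 22.5): V_dd = e^(−0.09)·[0.5021·9.6250 + 0.4979·23.1250] = 14.9395
Node u (S = 54): V_u = e^(−0.09)·[0.5021·0.0000 + 0.4979·4.3797] = 1.9929
Node d (S = 30): V_d = e^(−0.09)·[0.5021·4.3797 + 0.4979·14.9395] = 8.8077
Node 0 (S = 40): V_0 = e^(−0.09)·[0.5021·1.9929 + 0.4979·8.8077] = 4.9223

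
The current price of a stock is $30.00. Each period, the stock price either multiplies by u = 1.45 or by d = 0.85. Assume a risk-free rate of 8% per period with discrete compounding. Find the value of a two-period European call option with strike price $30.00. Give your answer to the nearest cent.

Risk-neutral probability p = (1 + 0.08 − 0.85)/(1.45 − 0.85) = 0.2300/0.6000 = 0.3833
Terminal stock prices: S_uu = 63.08, S_ud = 36.98, S_dd = 21.67
Terminal payoffs (S − K): max(33.08, 0) = 33.08, max(6.975, 0) = 6.975, max(-8.325, 0) = 0
Node u (S = 43.5): V_u = 1/1.08·[0.3833·33.0750 + 0.6167·6.9750] = 15.7222
Node d (S = 25.5): V_d = 1/1.08·[0.3833·6.9750 + 0.6167·0.0000] = 2.4757
Node 0 (S = 30): V_0 = 1/1.08·[0.3833·15.7222 + 0.6167·2.4757] = 6.9940

$6.99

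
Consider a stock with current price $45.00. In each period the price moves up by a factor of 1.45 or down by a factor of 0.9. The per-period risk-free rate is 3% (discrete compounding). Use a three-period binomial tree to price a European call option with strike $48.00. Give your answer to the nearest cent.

$7.27

Risk-neutral probability p = (1 + 0.03 − 0.9)/(1.45 − 0.9) = 0.1300/0.5500 = 0.2364
Terminal stock prices: S_uuu = 137.2, S_uud = 85.15, S_udd = 52.85, S_ddd = 32.81
Terminal payoffs (S − K): max(89.19, 0) = 89.19, max(37.15, 0) = 37.15, max(4.853, 0) = 4.853, max(-15.19, 0) = 0
Node uu (S = 94.61): V_uu = 1/1.03·[0.2364·89.1881 + 0.7636·37.1513] = 48.0106
Node ud (S = 58.73): V_ud = 1/1.03·[0.2364·37.1513 + 0.7636·4.8525] = 12.1231
Node dd (S = 36.45): V_dd = 1/1.03·[0.2364·4.8525 + 0.7636·0.0000] = 1.1135
Node u (S = 65.25): V_u = 1/1.03·[0.2364·48.0106 + 0.7636·12.1231] = 20.0054
Node d (S = 40.5): V_d = 1/1.03·[0.2364·12.1231 + 0.7636·1.1135] = 3.6076
Node 0 (S = 45): V_0 = 1/1.03·[0.2364·20.0054 + 0.7636·3.6076] = 7.2655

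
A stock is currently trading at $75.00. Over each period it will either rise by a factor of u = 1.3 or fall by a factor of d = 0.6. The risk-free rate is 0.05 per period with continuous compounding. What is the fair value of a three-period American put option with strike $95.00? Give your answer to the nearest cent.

Risk-neutral probability p = (e^0.05 − 0.6)/(1.3 − 0.6) = 0.4513/0.7000 = 0.6447
Terminal stock prices: S_uuu = 164.8, S_uud = 76.05, S_udd = 35.1, S_ddd = 16.2
Terminal payoffs (K − S): max(-69.78, 0) = 0, max(18.95, 0) = 18.95, max(59.9, 0) = 59.9, max(78.8, 0) = 78.8
Node uu (S = 126.8): continuation = e^(−0.05)·[0.6447·0.0000 + 0.3553·18.9500] = 6.4051; exercise value = 0.0000 ≤ continuation, so V_uu = 6.4051
Node ud (S = 58.5): continuation = e^(−0.05)·[0.6447·18.9500 + 0.3553·59.9000] = 31.8668; exercise value = 36.5000 > continuation, so V_ud = 36.5000 (exercise)
Node dd (S = 27): continuation = e^(−0.05)·[0.6447·59.9000 + 0.3553·78.8000] = 63.3668; exercise value = 68.0000 > continuation, so V_dd = 68.0000 (exercise)
Node u (S = 97.5): continuation = e^(−0.05)·[0.6447·6.4051 + 0.3553·36.5000] = 16.2647; exercise value = 0.0000 ≤ continuation, so V_u = 16.2647
Node d (S = 45): continuation = e^(−0.05)·[0.6447·36.5000 + 0.3553·68.0000] = 45.3668; exercise value = 50.0000 > continuation, so V_d = 50.0000 (exercise)
Node 0 (S = 75): continuation = e^(−0.05)·[0.6447·16.2647 + 0.3553·50.0000] = 26.8739; exercise value = 20.0000 ≤ continuation, so V_0 = 26.8739

$26.87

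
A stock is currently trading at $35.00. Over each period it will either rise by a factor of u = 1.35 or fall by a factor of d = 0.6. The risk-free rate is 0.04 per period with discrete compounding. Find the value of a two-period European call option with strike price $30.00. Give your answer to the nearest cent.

Risk-neutral probability p = (1 + 0.04 − 0.6)/(1.35 − 0.6) = 0.4400/0.7500 = 0.5867
Terminal stock prices: S_uu = 63.79, S_ud = 28.35, S_dd = 12.6
Terminal payoffs (S − K): max(33.79, 0) = 33.79, max(-1.65, 0) = 0, max(-17.4, 0) = 0
Node u (S = 47.25): V_u = 1/1.04·[0.5867·33.7875 + 0.4133·0.0000] = 19.0596
Node d (S = 21): V_d = 1/1.04·[0.5867·0.0000 + 0.4133·0.0000] = 0.0000
Node 0 (S = 35): V_0 = 1/1.04·[0.5867·19.0596 + 0.4133·0.0000] = 10.7516

$10.75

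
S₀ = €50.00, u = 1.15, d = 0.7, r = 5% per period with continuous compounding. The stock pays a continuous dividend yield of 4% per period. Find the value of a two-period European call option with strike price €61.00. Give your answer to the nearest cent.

€2.20

Per-period risk-free factor R = e^0.05 = 1.0513; dividend-adjusted growth = e^(0.05−0.04) = 1.0101.
Risk-neutral probability p = (1.0101 − 0.7)/(1.15 − 0.7) = 0.3101/0.4500 = 0.6890
Terminal stock prices: S_uu = 66.12, S_ud = 40.25, S_dd = 24.5
Terminal payoffs (S − K): max(5.125, 0) = 5.125, max(-20.75, 0) = 0, max(-36.5, 0) = 0
Node u (S = 57.5): V_u = e^(−0.05)·[0.6890·5.1250 + 0.3110·0.0000] = 3.3589
Node d (S = 35): V_d = e^(−0.05)·[0.6890·0.0000 + 0.3110·0.0000] = 0.0000
Node 0 (S = 50): V_0 = e^(−0.05)·[0.6890·3.3589 + 0.3110·0.0000] = 2.2014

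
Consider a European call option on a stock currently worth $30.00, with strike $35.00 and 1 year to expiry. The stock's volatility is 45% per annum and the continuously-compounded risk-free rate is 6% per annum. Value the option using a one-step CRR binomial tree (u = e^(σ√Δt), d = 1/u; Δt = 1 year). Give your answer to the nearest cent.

CRR parameters: u = e^(σ√Δt) = e^(0.45·√1) = 1.5683, d = 1/u = 0.6376
Per-period rate: rΔt = 0.06·1 = 0.06, so R = e^0.06 = 1.0618
Risk-neutral probability p = (e^0.06 − 0.6376)/(1.5683 − 0.6376) = 0.4242/0.9307 = 0.4558
Terminal stock prices: S_u = 47.05, S_d = 19.13
Terminal payoffs (S − K): max(12.05, 0) = 12.05, max(-15.87, 0) = 0
Node 0 (S = 30): V_0 = e^(−0.06)·[0.4558·12.0494 + 0.5442·0.0000] = 5.1723

$5.17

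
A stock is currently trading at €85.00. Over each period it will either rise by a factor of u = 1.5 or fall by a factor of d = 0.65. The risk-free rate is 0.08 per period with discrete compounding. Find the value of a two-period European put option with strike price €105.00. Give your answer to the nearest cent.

€23.94

Risk-neutral probability p = (1 + 0.08 − 0.65)/(1.5 − 0.65) = 0.4300/0.8500 = 0.5059
Terminal stock prices: S_uu = 191.2, S_ud = 82.88, S_dd = 35.91
Terminal payoffs (K − S): max(-86.25, 0) = 0, max(22.12, 0) = 22.12, max(69.09, 0) = 69.09
Node u (S = 127.5): V_u = 1/1.08·[0.5059·0.0000 + 0.4941·22.1250] = 10.1225
Node d (S = 55.25): V_d = 1/1.08·[0.5059·22.1250 + 0.4941·69.0875] = 41.9722
Node 0 (S = 85): V_0 = 1/1.08·[0.5059·10.1225 + 0.4941·41.9722] = 23.9445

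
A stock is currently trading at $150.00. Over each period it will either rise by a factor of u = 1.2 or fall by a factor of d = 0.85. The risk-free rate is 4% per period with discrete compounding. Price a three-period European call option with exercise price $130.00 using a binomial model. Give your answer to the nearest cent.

Risk-neutral probability p = (1 + 0.04 − 0.85)/(1.2 − 0.85) = 0.1900/0.3500 = 0.5429
Terminal stock prices: S_uuu = 259.2, S_uud = 183.6, S_udd = 130, S_ddd = 92.12
Terminal payoffs (S − K): max(129.2, 0) = 129.2, max(53.6, 0) = 53.6, max(0.05, 0) = 0.05, max(-37.88, 0) = 0
Node uu (S = 216): V_uu = 1/1.04·[0.5429·129.2000 + 0.4571·53.6000] = 91.0000
Node ud (S = 153): V_ud = 1/1.04·[0.5429·53.6000 + 0.4571·0.0500] = 28.0000
Node dd (S = 108.4): V_dd = 1/1.04·[0.5429·0.0500 + 0.4571·0.0000] = 0.0261
Node u (S = 180): V_u = 1/1.04·[0.5429·91.0000 + 0.4571·28.0000] = 59.8077
Node d (S = 127.5): V_d = 1/1.04·[0.5429·28.0000 + 0.4571·0.0261] = 14.6269
Node 0 (S = 150): V_0 = 1/1.04·[0.5429·59.8077 + 0.4571·14.6269] = 37.6477

$37.65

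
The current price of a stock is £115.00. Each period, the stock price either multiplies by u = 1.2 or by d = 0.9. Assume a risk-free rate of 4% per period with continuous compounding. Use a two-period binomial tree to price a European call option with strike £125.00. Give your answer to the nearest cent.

£8.26

Risk-neutral probability p = (e^0.04 − 0.9)/(1.2 − 0.9) = 0.1408/0.3000 = 0.4694
Terminal stock prices: S_uu = 165.6, S_ud = 124.2, S_dd = 93.15
Terminal payoffs (S − K): max(40.6, 0) = 40.6, max(-0.8, 0) = 0, max(-31.85, 0) = 0
Node u (S = 138): V_u = e^(−0.04)·[0.4694·40.6000 + 0.5306·0.0000] = 18.3092
Node d (S = 103.5): V_d = e^(−0.04)·[0.4694·0.0000 + 0.5306·0.0000] = 0.0000
Node 0 (S = 115): V_0 = e^(−0.04)·[0.4694·18.3092 + 0.5306·0.0000] = 8.2568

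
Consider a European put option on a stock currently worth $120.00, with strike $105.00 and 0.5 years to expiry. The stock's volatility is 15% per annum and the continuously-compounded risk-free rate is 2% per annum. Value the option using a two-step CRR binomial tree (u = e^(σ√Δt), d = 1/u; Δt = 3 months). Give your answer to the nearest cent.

CRR parameters: u = e^(σ√Δt) = e^(0.15·√0.25) = 1.0779, d = 1/u = 0.9277
Per-period rate: rΔt = 0.02·0.25 = 0.005, so R = e^0.005 = 1.0050
Risk-neutral probability p = (e^0.005 − 0.9277)/(1.0779 − 0.9277) = 0.0773/0.1501 = 0.5146
Terminal stock prices: S_uu = 139.4, S_ud = 120, S_dd = 103.3
Terminal payoffs (K − S): max(-34.42, 0) = 0, max(-15, 0) = 0, max(1.715, 0) = 1.715
Node u (S = 129.3): V_u = e^(−0.005)·[0.5146·0.0000 + 0.4854·0.0000] = 0.0000
Node d (S = 111.3): V_d = e^(−0.005)·[0.5146·0.0000 + 0.4854·1.7150] = 0.8283
Node 0 (S = 120): V_0 = e^(−0.005)·[0.5146·0.0000 + 0.4854·0.8283] = 0.4000

$0.40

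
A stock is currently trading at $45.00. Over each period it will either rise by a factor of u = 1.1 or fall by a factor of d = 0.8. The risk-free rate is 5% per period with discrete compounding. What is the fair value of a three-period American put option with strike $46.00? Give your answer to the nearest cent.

Risk-neutral probability p = (1 + 0.05 − 0.8)/(1.1 − 0.8) = 0.2500/0.3000 = 0.8333
Terminal stock prices: S_uuu = 59.9, S_uud = 43.56, S_udd = 31.68, S_ddd = 23.04
Terminal payoffs (K − S): max(-13.9, 0) = 0, max(2.44, 0) = 2.44, max(14.32, 0) = 14.32, max(22.96, 0) = 22.96
Node uu (S = 54.45): continuation = 1/1.05·[0.8333·0.0000 + 0.1667·2.4400] = 0.3873; exercise value = 0.0000 ≤ continuation, so V_uu = 0.3873
Node ud (S = 39.6): continuation = 1/1.05·[0.8333·2.4400 + 0.1667·14.3200] = 4.2095; exercise value = 6.4000 > continuation, so V_ud = 6.4000 (exercise)
Node dd (S = 28.8): continuation = 1/1.05·[0.8333·14.3200 + 0.1667·22.9600] = 15.0095; exercise value = 17.2000 > continuation, so V_dd = 17.2000 (exercise)
Node u (S = 49.5): continuation = 1/1.05·[0.8333·0.3873 + 0.1667·6.4000] = 1.3233; exercise value = 0.0000 ≤ continuation, so V_u = 1.3233
Node d (S = 36): continuation = 1/1.05·[0.8333·6.4000 + 0.1667·17.2000] = 7.8095; exercise value = 10.0000 > continuation, so V_d = 10.0000 (exercise)
Node 0 (S = 45): continuation = 1/1.05·[0.8333·1.3233 + 0.1667·10.0000] = 2.6375; exercise value = 1.0000 ≤ continuation, so V_0 = 2.6375

$2.64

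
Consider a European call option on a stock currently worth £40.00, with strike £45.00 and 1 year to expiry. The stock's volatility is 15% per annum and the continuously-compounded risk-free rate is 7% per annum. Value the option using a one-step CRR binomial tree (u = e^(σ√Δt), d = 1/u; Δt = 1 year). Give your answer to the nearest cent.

£0.97

CRR parameters: u = e^(σ√Δt) = e^(0.15·√1) = 1.1618, d = 1/u = 0.8607
Per-period rate: rΔt = 0.07·1 = 0.07, so R = e^0.07 = 1.0725
Risk-neutral probability p = (e^0.07 − 0.8607)/(1.1618 − 0.8607) = 0.2118/0.3011 = 0.7034
Terminal stock prices: S_u = 46.47, S_d = 34.43
Terminal payoffs (S − K): max(1.473, 0) = 1.473, max(-10.57, 0) = 0
Node 0 (S = 40): V_0 = e^(−0.07)·[0.7034·1.4734 + 0.2966·0.0000] = 0.9662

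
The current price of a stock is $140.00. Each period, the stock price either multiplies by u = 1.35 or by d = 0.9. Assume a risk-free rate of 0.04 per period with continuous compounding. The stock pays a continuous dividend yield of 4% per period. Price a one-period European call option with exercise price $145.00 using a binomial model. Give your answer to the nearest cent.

$9.39

Per-period risk-free factor R = e^0.04 = 1.0408; dividend-adjusted growth = e^(0.04−0.04) = 1.0000.
Risk-neutral probability p = (1.0000 − 0.9)/(1.35 − 0.9) = 0.1000/0.4500 = 0.2222
Terminal stock prices: S_u = 189, S_d = 126
Terminal payoffs (S − K): max(44, 0) = 44, max(-19, 0) = 0
Node 0 (S = 140): V_0 = e^(−0.04)·[0.2222·44.0000 + 0.7778·0.0000] = 9.3944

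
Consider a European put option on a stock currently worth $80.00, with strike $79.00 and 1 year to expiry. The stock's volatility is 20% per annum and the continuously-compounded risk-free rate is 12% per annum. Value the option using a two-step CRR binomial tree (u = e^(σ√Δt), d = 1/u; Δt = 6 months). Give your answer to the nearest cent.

$1.67

CRR parameters: u = e^(σ√Δt) = e^(0.2·√0.5) = 1.1519, d = 1/u = 0.8681
Per-period rate: rΔt = 0.12·0.5 = 0.06, so R = e^0.06 = 1.0618
Risk-neutral probability p = (e^0.06 − 0.8681)/(1.1519 − 0.8681) = 0.1937/0.2838 = 0.6826
Terminal stock prices: S_uu = 106.2, S_ud = 80, S_dd = 60.29
Terminal payoffs (K − S): max(-27.15, 0) = 0, max(-1, 0) = 0, max(18.71, 0) = 18.71
Node u (S = 92.15): V_u = e^(−0.06)·[0.6826·0.0000 + 0.3174·0.0000] = 0.0000
Node d (S = 69.45): V_d = e^(−0.06)·[0.6826·0.0000 + 0.3174·18.7089] = 5.5924
Node 0 (S = 80): V_0 = e^(−0.06)·[0.6826·0.0000 + 0.3174·5.5924] = 1.6716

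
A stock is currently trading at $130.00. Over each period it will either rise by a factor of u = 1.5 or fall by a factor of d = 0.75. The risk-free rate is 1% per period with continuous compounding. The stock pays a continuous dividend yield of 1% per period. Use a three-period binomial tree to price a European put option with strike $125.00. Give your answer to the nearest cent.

Per-period risk-free factor R = e^0.01 = 1.0101; dividend-adjusted growth = e^(0.01−0.01) = 1.0000.
Risk-neutral probability p = (1.0000 − 0.75)/(1.5 − 0.75) = 0.2500/0.7500 = 0.3333
Terminal stock prices: S_uuu = 438.8, S_uud = 219.4, S_udd = 109.7, S_ddd = 54.84
Terminal payoffs (K − S): max(-313.8, 0) = 0, max(-94.38, 0) = 0, max(15.31, 0) = 15.31, max(70.16, 0) = 70.16
Node uu (S = 292.5): V_uu = e^(−0.01)·[0.3333·0.0000 + 0.6667·0.0000] = 0.0000
Node ud (S = 146.2): V_ud = e^(−0.01)·[0.3333·0.0000 + 0.6667·15.3125] = 10.1068
Node dd (S = 73.12): V_dd = e^(−0.01)·[0.3333·15.3125 + 0.6667·70.1562] = 51.3588
Node u (S = 195): V_u = e^(−0.01)·[0.3333·0.0000 + 0.6667·10.1068] = 6.6708
Node d (S = 97.5): V_d = e^(−0.01)·[0.3333·10.1068 + 0.6667·51.3588] = 37.2339
Node 0 (S = 130): V_0 = e^(−0.01)·[0.3333·6.6708 + 0.6667·37.2339] = 26.7771

$26.78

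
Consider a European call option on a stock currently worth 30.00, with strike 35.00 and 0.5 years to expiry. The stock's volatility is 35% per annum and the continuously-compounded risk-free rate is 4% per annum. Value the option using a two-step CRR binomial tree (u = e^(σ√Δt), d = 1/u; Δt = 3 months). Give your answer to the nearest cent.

CRR parameters: u = e^(σ√Δt) = e^(0.35·√0.25) = 1.1912, d = 1/u = 0.8395
Per-period rate: rΔt = 0.04·0.25 = 0.01, so R = e^0.01 = 1.0101
Risk-neutral probability p = (e^0.01 − 0.8395)/(1.1912 − 0.8395) = 0.1706/0.3518 = 0.4849
Terminal stock prices: S_uu = 42.57, S_ud = 30, S_dd = 21.14
Terminal payoffs (S − K): max(7.572, 0) = 7.572, max(-5, 0) = 0, max(-13.86, 0) = 0
Node u (S = 35.74): V_u = e^(−0.01)·[0.4849·7.5720 + 0.5151·0.0000] = 3.6354
Node d (S = 25.18): V_d = e^(−0.01)·[0.4849·0.0000 + 0.5151·0.0000] = 0.0000
Node 0 (S = 30): V_0 = e^(−0.01)·[0.4849·3.6354 + 0.5151·0.0000] = 1.7454

1.75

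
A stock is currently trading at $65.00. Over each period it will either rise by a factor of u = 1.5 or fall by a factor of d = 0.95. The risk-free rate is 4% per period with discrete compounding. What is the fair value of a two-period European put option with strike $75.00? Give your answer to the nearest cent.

$10.57

Risk-neutral probability p = (1 + 0.04 − 0.95)/(1.5 − 0.95) = 0.0900/0.5500 = 0.1636
Terminal stock prices: S_uu = 146.2, S_ud = 92.62, S_dd = 58.66
Terminal payoffs (K − S): max(-71.25, 0) = 0, max(-17.62, 0) = 0, max(16.34, 0) = 16.34
Node u (S = 97.5): V_u = 1/1.04·[0.1636·0.0000 + 0.8364·0.0000] = 0.0000
Node d (S = 61.75): V_d = 1/1.04·[0.1636·0.0000 + 0.8364·16.3375] = 13.1385
Node 0 (S = 65): V_0 = 1/1.04·[0.1636·0.0000 + 0.8364·13.1385] = 10.5660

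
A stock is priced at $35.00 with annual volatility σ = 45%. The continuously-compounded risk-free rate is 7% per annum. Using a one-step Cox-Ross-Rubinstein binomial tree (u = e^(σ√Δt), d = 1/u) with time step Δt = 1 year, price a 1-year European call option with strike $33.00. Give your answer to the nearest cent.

CRR parameters: u = e^(σ√Δt) = e^(0.45·√1) = 1.5683, d = 1/u = 0.6376
Per-period rate: rΔt = 0.07·1 = 0.07, so R = e^0.07 = 1.0725
Risk-neutral probability p = (e^0.07 − 0.6376)/(1.5683 − 0.6376) = 0.4349/0.9307 = 0.4673
Terminal stock prices: S_u = 54.89, S_d = 22.32
Terminal payoffs (S − K): max(21.89, 0) = 21.89, max(-10.68, 0) = 0
Node 0 (S = 35): V_0 = e^(−0.07)·[0.4673·21.8909 + 0.5327·0.0000] = 9.5374

$9.54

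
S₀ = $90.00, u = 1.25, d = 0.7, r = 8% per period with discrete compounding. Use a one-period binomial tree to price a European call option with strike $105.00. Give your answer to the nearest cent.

$4.80

Risk-neutral probability p = (1 + 0.08 − 0.7)/(1.25 − 0.7) = 0.3800/0.5500 = 0.6909
Terminal stock prices: S_u = 112.5, S_d = 63
Terminal payoffs (S − K): max(7.5, 0) = 7.5, max(-42, 0) = 0
Node 0 (S = 90): V_0 = 1/1.08·[0.6909·7.5000 + 0.3091·0.0000] = 4.7980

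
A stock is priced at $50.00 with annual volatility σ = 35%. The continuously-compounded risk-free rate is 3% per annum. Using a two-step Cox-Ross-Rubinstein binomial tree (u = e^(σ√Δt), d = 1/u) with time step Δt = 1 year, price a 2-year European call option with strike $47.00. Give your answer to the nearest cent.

CRR parameters: u = e^(σ√Δt) = e^(0.35·√1) = 1.4191, d = 1/u = 0.7047
Per-period rate: rΔt = 0.03·1 = 0.03, so R = e^0.03 = 1.0305
Risk-neutral probability p = (e^0.03 − 0.7047)/(1.4191 − 0.7047) = 0.3258/0.7144 = 0.4560
Terminal stock prices: S_uu = 100.7, S_ud = 50, S_dd = 24.83
Terminal payoffs (S − K): max(53.69, 0) = 53.69, max(3, 0) = 3, max(-22.17, 0) = 0
Node u (S = 70.95): V_u = e^(−0.03)·[0.4560·53.6876 + 0.5440·3.0000] = 25.3424
Node d (S = 35.23): V_d = e^(−0.03)·[0.4560·3.0000 + 0.5440·0.0000] = 1.3276
Node 0 (S = 50): V_0 = e^(−0.03)·[0.4560·25.3424 + 0.5440·1.3276] = 11.9158

$11.92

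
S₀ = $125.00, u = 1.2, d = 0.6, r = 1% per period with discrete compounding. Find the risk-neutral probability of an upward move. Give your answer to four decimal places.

p = 0.6833

Risk-neutral probability p = (1 + 0.01 − 0.6)/(1.2 − 0.6) = 0.4100/0.6000 = 0.6833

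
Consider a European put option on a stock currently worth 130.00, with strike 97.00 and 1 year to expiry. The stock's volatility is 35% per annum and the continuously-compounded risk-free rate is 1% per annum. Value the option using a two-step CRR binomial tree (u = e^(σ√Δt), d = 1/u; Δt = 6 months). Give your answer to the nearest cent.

5.35

CRR parameters: u = e^(σ√Δt) = e^(0.35·√0.5) = 1.2808, d = 1/u = 0.7808
Per-period rate: rΔt = 0.01·0.5 = 0.005, so R = e^0.005 = 1.0050
Risk-neutral probability p = (e^0.005 − 0.7808)/(1.2808 − 0.7808) = 0.2243/0.5000 = 0.4485
Terminal stock prices: S_uu = 213.3, S_ud = 130, S_dd = 79.25
Terminal payoffs (K − S): max(-116.3, 0) = 0, max(-33, 0) = 0, max(17.75, 0) = 17.75
Node u (S = 166.5): V_u = e^(−0.005)·[0.4485·0.0000 + 0.5515·0.0000] = 0.0000
Node d (S = 101.5): V_d = e^(−0.005)·[0.4485·0.0000 + 0.5515·17.7538] = 9.7430
Node 0 (S = 130): V_0 = e^(−0.005)·[0.4485·0.0000 + 0.5515·9.7430] = 5.3468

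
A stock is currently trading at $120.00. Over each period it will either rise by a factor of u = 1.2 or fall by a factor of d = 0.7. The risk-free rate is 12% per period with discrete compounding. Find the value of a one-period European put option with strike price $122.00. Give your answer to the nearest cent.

$5.43

Risk-neutral probability p = (1 + 0.12 − 0.7)/(1.2 − 0.7) = 0.4200/0.5000 = 0.8400
Terminal stock prices: S_u = 144, S_d = 84
Terminal payoffs (K − S): max(-22, 0) = 0, max(38, 0) = 38
Node 0 (S = 120): V_0 = 1/1.12·[0.8400·0.0000 + 0.1600·38.0000] = 5.4286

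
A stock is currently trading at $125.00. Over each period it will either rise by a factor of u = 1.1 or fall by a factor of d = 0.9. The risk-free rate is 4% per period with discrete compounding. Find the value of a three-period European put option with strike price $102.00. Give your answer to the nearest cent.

$0.26

Risk-neutral probability p = (1 + 0.04 − 0.9)/(1.1 − 0.9) = 0.1400/0.2000 = 0.7000
Terminal stock prices: S_uuu = 166.4, S_uud = 136.1, S_udd = 111.4, S_ddd = 91.13
Terminal payoffs (K − S): max(-64.38, 0) = 0, max(-34.13, 0) = 0, max(-9.375, 0) = 0, max(10.87, 0) = 10.87
Node uu (S = 151.3): V_uu = 1/1.04·[0.7000·0.0000 + 0.3000·0.0000] = 0.0000
Node ud (S = 123.8): V_ud = 1/1.04·[0.7000·0.0000 + 0.3000·0.0000] = 0.0000
Node dd (S = 101.2): V_dd = 1/1.04·[0.7000·0.0000 + 0.3000·10.8750] = 3.1370
Node u (S = 137.5): V_u = 1/1.04·[0.7000·0.0000 + 0.3000·0.0000] = 0.0000
Node d (S = 112.5): V_d = 1/1.04·[0.7000·0.0000 + 0.3000·3.1370] = 0.9049
Node 0 (S = 125): V_0 = 1/1.04·[0.7000·0.0000 + 0.3000·0.9049] = 0.2610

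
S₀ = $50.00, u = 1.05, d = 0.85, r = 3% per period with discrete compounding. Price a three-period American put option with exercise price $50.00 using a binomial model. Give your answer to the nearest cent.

Risk-neutral probability p = (1 + 0.03 − 0.85)/(1.05 − 0.85) = 0.1800/0.2000 = 0.9000
Terminal stock prices: S_uuu = 57.88, S_uud = 46.86, S_udd = 37.93, S_ddd = 30.71
Terminal payoffs (K − S): max(-7.881, 0) = 0, max(3.144, 0) = 3.144, max(12.07, 0) = 12.07, max(19.29, 0) = 19.29
Node uu (S = 55.12): continuation = 1/1.03·[0.9000·0.0000 + 0.1000·3.1438] = 0.3052; exercise value = 0.0000 ≤ continuation, so V_uu = 0.3052
Node ud (S = 44.62): continuation = 1/1.03·[0.9000·3.1438 + 0.1000·12.0688] = 3.9187; exercise value = 5.3750 > continuation, so V_ud = 5.3750 (exercise)
Node dd (S = 36.12): continuation = 1/1.03·[0.9000·12.0688 + 0.1000·19.2938] = 12.4187; exercise value = 13.8750 > continuation, so V_dd = 13.8750 (exercise)
Node u (S = 52.5): continuation = 1/1.03·[0.9000·0.3052 + 0.1000·5.3750] = 0.7885; exercise value = 0.0000 ≤ continuation, so V_u = 0.7885
Node d (S = 42.5): continuation = 1/1.03·[0.9000·5.3750 + 0.1000·13.8750] = 6.0437; exercise value = 7.5000 > continuation, so V_d = 7.5000 (exercise)
Node 0 (S = 50): continuation = 1/1.03·[0.9000·0.7885 + 0.1000·7.5000] = 1.4172; exercise value = 0.0000 ≤ continuation, so V_0 = 1.4172

$1.42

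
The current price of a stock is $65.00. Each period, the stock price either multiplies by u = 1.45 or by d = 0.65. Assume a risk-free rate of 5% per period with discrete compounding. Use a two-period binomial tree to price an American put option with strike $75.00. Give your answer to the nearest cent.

$18.71

Risk-neutral probability p = (1 + 0.05 − 0.65)/(1.45 − 0.65) = 0.4000/0.8000 = 0.5000
Terminal stock prices: S_uu = 136.7, S_ud = 61.26, S_dd = 27.46
Terminal payoffs (K − S): max(-61.66, 0) = 0, max(13.74, 0) = 13.74, max(47.54, 0) = 47.54
Node u (S = 94.25): continuation = 1/1.05·[0.5000·0.0000 + 0.5000·13.7375] = 6.5417; exercise value = 0.0000 ≤ continuation, so V_u = 6.5417
Node d (S = 42.25): continuation = 1/1.05·[0.5000·13.7375 + 0.5000·47.5375] = 29.1786; exercise value = 32.7500 > continuation, so V_d = 32.7500 (exercise)
Node 0 (S = 65): continuation = 1/1.05·[0.5000·6.5417 + 0.5000·32.7500] = 18.7103; exercise value = 10.0000 ≤ continuation, so V_0 = 18.7103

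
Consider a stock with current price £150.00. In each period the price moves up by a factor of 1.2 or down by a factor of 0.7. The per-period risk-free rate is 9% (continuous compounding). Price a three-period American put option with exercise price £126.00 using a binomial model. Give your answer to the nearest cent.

Risk-neutral probability p = (e^0.09 − 0.7)/(1.2 − 0.7) = 0.3942/0.5000 = 0.7883
Terminal stock prices: S_uuu = 259.2, S_uud = 151.2, S_udd = 88.2, S_ddd = 51.45
Terminal payoffs (K − S): max(-133.2, 0) = 0, max(-25.2, 0) = 0, max(37.8, 0) = 37.8, max(74.55, 0) = 74.55
Node uu (S = 216): continuation = e^(−0.09)·[0.7883·0.0000 + 0.2117·0.0000] = 0.0000; exercise value = 0.0000 ≤ continuation, so V_uu = 0.0000
Node ud (S = 126): continuation = e^(−0.09)·[0.7883·0.0000 + 0.2117·37.8000] = 7.3118; exercise value = 0.0000 ≤ continuation, so V_ud = 7.3118
Node dd (S = 73.5): continuation = e^(−0.09)·[0.7883·37.8000 + 0.2117·74.5500] = 41.6553; exercise value = 52.5000 > continuation, so V_dd = 52.5000 (exercise)
Node u (S = 180): continuation = e^(−0.09)·[0.7883·0.0000 + 0.2117·7.3118] = 1.4144; exercise value = 0.0000 ≤ continuation, so V_u = 1.4144
Node d (S = 105): continuation = e^(−0.09)·[0.7883·7.3118 + 0.2117·52.5000] = 15.4235; exercise value = 21.0000 > continuation, so V_d = 21.0000 (exercise)
Node 0 (S = 150): continuation = e^(−0.09)·[0.7883·1.4144 + 0.2117·21.0000] = 5.0812; exercise value = 0.0000 ≤ continuation, so V_0 = 5.0812

£5.08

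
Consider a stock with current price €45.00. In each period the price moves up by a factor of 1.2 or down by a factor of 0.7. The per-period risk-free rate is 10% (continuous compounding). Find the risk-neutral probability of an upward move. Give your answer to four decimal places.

Risk-neutral probability p = (e^0.1 − 0.7)/(1.2 − 0.7) = 0.4052/0.5000 = 0.8103

p = 0.8103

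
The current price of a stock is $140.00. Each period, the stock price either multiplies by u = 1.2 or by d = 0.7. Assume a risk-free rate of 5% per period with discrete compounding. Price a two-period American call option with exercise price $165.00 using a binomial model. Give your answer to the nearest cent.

$16.27

Risk-neutral probability p = (1 + 0.05 − 0.7)/(1.2 − 0.7) = 0.3500/0.5000 = 0.7000
Terminal stock prices: S_uu = 201.6, S_ud = 117.6, S_dd = 68.6
Terminal payoffs (S − K): max(36.6, 0) = 36.6, max(-47.4, 0) = 0, max(-96.4, 0) = 0
Node u (S = 168): continuation = 1/1.05·[0.7000·36.6000 + 0.3000·0.0000] = 24.4000; exercise value = 3.0000 ≤ continuation, so V_u = 24.4000
Node d (S = 98): continuation = 1/1.05·[0.7000·0.0000 + 0.3000·0.0000] = 0.0000; exercise value = 0.0000 ≤ continuation, so V_d = 0.0000
Node 0 (S = 140): continuation = 1/1.05·[0.7000·24.4000 + 0.3000·0.0000] = 16.2667; exercise value = 0.0000 ≤ continuation, so V_0 = 16.2667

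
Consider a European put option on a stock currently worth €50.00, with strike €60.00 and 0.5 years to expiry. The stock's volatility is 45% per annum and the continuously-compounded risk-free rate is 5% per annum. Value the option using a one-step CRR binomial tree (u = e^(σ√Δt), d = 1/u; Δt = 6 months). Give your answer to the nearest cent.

CRR parameters: u = e^(σ√Δt) = e^(0.45·√0.5) = 1.3746, d = 1/u = 0.7275
Per-period rate: rΔt = 0.05·0.5 = 0.025, so R = e^0.025 = 1.0253
Risk-neutral probability p = (e^0.025 − 0.7275)/(1.3746 − 0.7275) = 0.2979/0.6472 = 0.4602
Terminal stock prices: S_u = 68.73, S_d = 36.37
Terminal payoffs (K − S): max(-8.732, 0) = 0, max(23.63, 0) = 23.63
Node 0 (S = 50): V_0 = e^(−0.025)·[0.4602·0.0000 + 0.5398·23.6271] = 12.4383

€12.44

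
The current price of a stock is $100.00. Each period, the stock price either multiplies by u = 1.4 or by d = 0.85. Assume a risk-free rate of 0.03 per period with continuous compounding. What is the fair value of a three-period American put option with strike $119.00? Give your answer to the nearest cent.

Risk-neutral probability p = (e^0.03 − 0.85)/(1.4 − 0.85) = 0.1805/0.5500 = 0.3281
Terminal stock prices: S_uuu = 274.4, S_uud = 166.6, S_udd = 101.1, S_ddd = 61.41
Terminal payoffs (K − S): max(-155.4, 0) = 0, max(-47.6, 0) = 0, max(17.85, 0) = 17.85, max(57.59, 0) = 57.59
Node uu (S = 196): continuation = e^(−0.03)·[0.3281·0.0000 + 0.6719·0.0000] = 0.0000; exercise value = 0.0000 ≤ continuation, so V_uu = 0.0000
Node ud (S = 119): continuation = e^(−0.03)·[0.3281·0.0000 + 0.6719·17.8500] = 11.6390; exercise value = 0.0000 ≤ continuation, so V_ud = 11.6390
Node dd (S = 72.25): continuation = e^(−0.03)·[0.3281·17.8500 + 0.6719·57.5875] = 43.2330; exercise value = 46.7500 > continuation, so V_dd = 46.7500 (exercise)
Node u (S = 140): continuation = e^(−0.03)·[0.3281·0.0000 + 0.6719·11.6390] = 7.5891; exercise value = 0.0000 ≤ continuation, so V_u = 7.5891
Node d (S = 85): continuation = e^(−0.03)·[0.3281·11.6390 + 0.6719·46.7500] = 34.1889; exercise value = 34.0000 ≤ continuation, so V_d = 34.1889
Node 0 (S = 100): continuation = e^(−0.03)·[0.3281·7.5891 + 0.6719·34.1889] = 24.7090; exercise value = 19.0000 ≤ continuation, so V_0 = 24.7090

$24.71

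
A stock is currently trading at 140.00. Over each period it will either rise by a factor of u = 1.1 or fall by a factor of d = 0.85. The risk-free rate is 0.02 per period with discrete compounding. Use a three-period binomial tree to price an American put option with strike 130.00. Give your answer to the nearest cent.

Risk-neutral probability p = (1 + 0.02 − 0.85)/(1.1 − 0.85) = 0.1700/0.2500 = 0.6800
Terminal stock prices: S_uuu = 186.3, S_uud = 144, S_udd = 111.3, S_ddd = 85.98
Terminal payoffs (K − S): max(-56.34, 0) = 0, max(-13.99, 0) = 0, max(18.74, 0) = 18.74, max(44.02, 0) = 44.02
Node uu (S = 169.4): continuation = 1/1.02·[0.6800·0.0000 + 0.3200·0.0000] = 0.0000; exercise value = 0.0000 ≤ continuation, so V_uu = 0.0000
Node ud (S = 130.9): continuation = 1/1.02·[0.6800·0.0000 + 0.3200·18.7350] = 5.8776; exercise value = 0.0000 ≤ continuation, so V_ud = 5.8776
Node dd (S = 101.1): continuation = 1/1.02·[0.6800·18.7350 + 0.3200·44.0225] = 26.3010; exercise value = 28.8500 > continuation, so V_dd = 28.8500 (exercise)
Node u (S = 154): continuation = 1/1.02·[0.6800·0.0000 + 0.3200·5.8776] = 1.8440; exercise value = 0.0000 ≤ continuation, so V_u = 1.8440
Node d (S = 119): continuation = 1/1.02·[0.6800·5.8776 + 0.3200·28.8500] = 12.9694; exercise value = 11.0000 ≤ continuation, so V_d = 12.9694
Node 0 (S = 140): continuation = 1/1.02·[0.6800·1.8440 + 0.3200·12.9694] = 5.2981; exercise value = 0.0000 ≤ continuation, so V_0 = 5.2981

5.30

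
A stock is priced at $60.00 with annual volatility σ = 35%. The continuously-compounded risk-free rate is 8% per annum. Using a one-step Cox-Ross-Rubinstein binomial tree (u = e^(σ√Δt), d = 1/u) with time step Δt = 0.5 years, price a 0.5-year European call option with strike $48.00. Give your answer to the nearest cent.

CRR parameters: u = e^(σ√Δt) = e^(0.35·√0.5) = 1.2808, d = 1/u = 0.7808
Per-period rate: rΔt = 0.08·0.5 = 0.04, so R = e^0.04 = 1.0408
Risk-neutral probability p = (e^0.04 − 0.7808)/(1.2808 − 0.7808) = 0.2601/0.5000 = 0.5201
Terminal stock prices: S_u = 76.85, S_d = 46.85
Terminal payoffs (S − K): max(28.85, 0) = 28.85, max(-1.154, 0) = 0
Node 0 (S = 60): V_0 = e^(−0.04)·[0.5201·28.8482 + 0.4799·0.0000] = 14.4144

$14.41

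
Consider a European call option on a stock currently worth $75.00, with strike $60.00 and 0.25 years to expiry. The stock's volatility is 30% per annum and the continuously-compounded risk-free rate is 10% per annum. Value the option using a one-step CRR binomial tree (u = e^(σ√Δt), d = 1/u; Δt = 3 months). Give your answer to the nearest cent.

CRR parameters: u = e^(σ√Δt) = e^(0.3·√0.25) = 1.1618, d = 1/u = 0.8607
Per-period rate: rΔt = 0.1·0.25 = 0.025, so R = e^0.025 = 1.0253
Risk-neutral probability p = (e^0.025 − 0.8607)/(1.1618 − 0.8607) = 0.1646/0.3011 = 0.5466
Terminal stock prices: S_u = 87.14, S_d = 64.55
Terminal payoffs (S − K): max(27.14, 0) = 27.14, max(4.553, 0) = 4.553
Node 0 (S = 75): V_0 = e^(−0.025)·[0.5466·27.1376 + 0.4534·4.5531] = 16.4814

$16.48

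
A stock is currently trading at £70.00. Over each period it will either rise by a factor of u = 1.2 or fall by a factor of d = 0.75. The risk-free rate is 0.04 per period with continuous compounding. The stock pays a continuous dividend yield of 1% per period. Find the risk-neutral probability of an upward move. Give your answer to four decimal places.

Per-period risk-free factor R = e^0.04 = 1.0408; dividend-adjusted growth = e^(0.04−0.01) = 1.0305.
Risk-neutral probability p = (1.0305 − 0.75)/(1.2 − 0.75) = 0.2805/0.4500 = 0.6232

p = 0.6232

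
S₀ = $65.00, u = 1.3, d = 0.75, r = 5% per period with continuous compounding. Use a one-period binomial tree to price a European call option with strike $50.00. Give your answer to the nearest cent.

Risk-neutral probability p = (e^0.05 − 0.75)/(1.3 − 0.75) = 0.3013/0.5500 = 0.5478
Terminal stock prices: S_u = 84.5, S_d = 48.75
Terminal payoffs (S − K): max(34.5, 0) = 34.5, max(-1.25, 0) = 0
Node 0 (S = 65): V_0 = e^(−0.05)·[0.5478·34.5000 + 0.4522·0.0000] = 17.9763

$17.98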